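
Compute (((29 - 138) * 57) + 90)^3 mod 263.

29 - 138 = -109 ≡ 154 (mod 263)
154 * 57 = 8778 ≡ 99 (mod 263)
99 + 90 = 189
(189)^3 ≡ 59 (mod 263)

59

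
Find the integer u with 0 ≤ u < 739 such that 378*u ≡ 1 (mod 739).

174

Run the extended Euclidean algorithm:
739 = 1·378 + 361
378 = 1·361 + 17
361 = 21·17 + 4
17 = 4·4 + 1
4 = 4·1 + 0
gcd(378, 739) = 1, so the inverse exists.
Back-substitute for 1:
1 = 1·17 − 4·4
  = −4·361 + 85·17
  = 85·378 − 89·361
  = −89·739 + 174·378
So 378⁻¹ ≡ 174 (mod 739).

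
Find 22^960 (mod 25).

1

By square-and-multiply:
22^1 ≡ 22 (mod 25)
22^2 ≡ 22^2 = 484 ≡ 9 (mod 25)
22^4 ≡ 9^2 = 81 ≡ 6 (mod 25)
22^8 ≡ 6^2 = 36 ≡ 11 (mod 25)
22^16 ≡ 11^2 = 121 ≡ 21 (mod 25)
22^32 ≡ 21^2 = 441 ≡ 16 (mod 25)
22^64 ≡ 16^2 = 256 ≡ 6 (mod 25)
22^128 ≡ 6^2 = 36 ≡ 11 (mod 25)
22^256 ≡ 11^2 = 121 ≡ 21 (mod 25)
22^512 ≡ 21^2 = 441 ≡ 16 (mod 25)
22^960 = 22^512 * 22^256 * 22^128 * 22^64 ≡ 16 * 21 * 11 * 6 (mod 25).
Accumulate the product:
16 * 21 = 336 ≡ 11
11 * 11 = 121 ≡ 21
21 * 6 = 126 ≡ 1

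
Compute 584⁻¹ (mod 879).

146

Run the extended Euclidean algorithm:
879 = 1×584 + 295
584 = 1×295 + 289
295 = 1×289 + 6
289 = 48×6 + 1
6 = 6×1 + 0
gcd(584, 879) = 1, so the inverse exists.
Back-substitute for 1:
1 = 1×289 − 48×6
  = −48×295 + 49×289
  = 49×584 − 97×295
  = −97×879 + 146×584
So 584⁻¹ ≡ 146 (mod 879).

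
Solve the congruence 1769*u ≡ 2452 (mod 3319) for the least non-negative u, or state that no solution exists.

gcd(1769, 3319) = 1, so a unique solution mod 3319 exists.
1769⁻¹ ≡ 1561 (mod 3319).
u ≡ 1561*2452 ≡ 765 (mod 3319).

765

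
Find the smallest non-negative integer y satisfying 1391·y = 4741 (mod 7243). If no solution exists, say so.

gcd(1391, 7243) = 1, so a unique solution mod 7243 exists.
1391⁻¹ ≡ 1182 (mod 7243).
y ≡ 1182·4741 ≡ 5023 (mod 7243).

5023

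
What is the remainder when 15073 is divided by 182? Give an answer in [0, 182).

149

15073 = 82×182 + 149, so 15073 ≡ 149 (mod 182).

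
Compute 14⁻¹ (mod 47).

47 = 3×14 + 5
14 = 2×5 + 4
5 = 1×4 + 1
4 = 4×1 + 0
gcd(14, 47) = 1, so the inverse exists.
Back-substitute for 1:
1 = 1×5 − 1×4
  = −1×14 + 3×5
  = 3×47 − 10×14
So 14⁻¹ ≡ −10 ≡ 37 (mod 47).

37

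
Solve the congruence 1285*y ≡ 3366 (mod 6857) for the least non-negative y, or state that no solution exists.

1961

gcd(1285, 6857) = 1, so a unique solution mod 6857 exists.
1285⁻¹ ≡ 2492 (mod 6857).
y ≡ 2492*3366 ≡ 1961 (mod 6857).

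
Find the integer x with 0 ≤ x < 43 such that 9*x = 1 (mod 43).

24

Run the extended Euclidean algorithm:
43 = 4×9 + 7
9 = 1×7 + 2
7 = 3×2 + 1
2 = 2×1 + 0
gcd(9, 43) = 1, so the inverse exists.
Back-substitute for 1:
1 = 1×7 − 3×2
  = −3×9 + 4×7
  = 4×43 − 19×9
So 9⁻¹ ≡ −19 ≡ 24 (mod 43).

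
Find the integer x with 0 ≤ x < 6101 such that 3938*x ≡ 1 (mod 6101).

By the extended Euclidean algorithm:
6101 = 1*3938 + 2163
3938 = 1*2163 + 1775
2163 = 1*1775 + 388
1775 = 4*388 + 223
388 = 1*223 + 165
223 = 1*165 + 58
165 = 2*58 + 49
58 = 1*49 + 9
49 = 5*9 + 4
9 = 2*4 + 1
4 = 4*1 + 0
gcd(3938, 6101) = 1, so the inverse exists.
Bézout: 1 = −883*6101 + 1368*3938.
So 3938⁻¹ ≡ 1368 (mod 6101).

1368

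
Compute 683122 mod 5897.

683122 = 115·5897 + 4967, so 683122 ≡ 4967 (mod 5897).

4967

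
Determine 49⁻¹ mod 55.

Run the extended Euclidean algorithm:
55 = 1*49 + 6
49 = 8*6 + 1
6 = 6*1 + 0
gcd(49, 55) = 1, so the inverse exists.
Back-substitute for 1:
1 = 1*49 − 8*6
  = −8*55 + 9*49
So 49⁻¹ ≡ 9 (mod 55).

9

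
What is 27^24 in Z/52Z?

1

24 in binary is 11000, i.e. 24 = 16 + 8.
27^1 ≡ 27 (mod 52)
27^2 ≡ 27^2 = 729 ≡ 1 (mod 52)
27^4 ≡ 1^2 = 1 (mod 52)
27^8 ≡ 1^2 = 1 (mod 52)
27^16 ≡ 1^2 = 1 (mod 52)
27^24 = 27^16 · 27^8 ≡ 1 · 1 (mod 52).
1 · 1 = 1 ≡ 1 (mod 52).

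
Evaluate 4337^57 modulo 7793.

817

57 in binary is 111001, i.e. 57 = 32 + 16 + 8 + 1.
4337^1 ≡ 4337 (mod 7793)
4337^2 ≡ 4337^2 = 18809569 ≡ 5060 (mod 7793)
4337^4 ≡ 5060^2 = 25603600 ≡ 3595 (mod 7793)
4337^8 ≡ 3595^2 = 12924025 ≡ 3231 (mod 7793)
4337^16 ≡ 3231^2 = 10439361 ≡ 4534 (mod 7793)
4337^32 ≡ 4534^2 = 20557156 ≡ 7015 (mod 7793)
4337^57 = 4337^32 × 4337^16 × 4337^8 × 4337^1 ≡ 7015 × 4534 × 3231 × 4337 (mod 7793).
Accumulate the product:
7015 × 4534 = 31806010 ≡ 2777
2777 × 3231 = 8972487 ≡ 2744
2744 × 4337 = 11900728 ≡ 817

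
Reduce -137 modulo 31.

-137 = -5*31 + 18, so -137 ≡ 18 (mod 31).

18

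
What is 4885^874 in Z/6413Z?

874 in binary is 1101101010, i.e. 874 = 512 + 256 + 64 + 32 + 8 + 2.
4885^1 ≡ 4885 (mod 6413)
4885^2 ≡ 4885^2 = 23863225 ≡ 452 (mod 6413)
4885^4 ≡ 452^2 = 204304 ≡ 5501 (mod 6413)
4885^8 ≡ 5501^2 = 30261001 ≡ 4467 (mod 6413)
4885^16 ≡ 4467^2 = 19954089 ≡ 3246 (mod 6413)
4885^32 ≡ 3246^2 = 10536516 ≡ 6370 (mod 6413)
4885^64 ≡ 6370^2 = 40576900 ≡ 1849 (mod 6413)
4885^128 ≡ 1849^2 = 3418801 ≡ 672 (mod 6413)
4885^256 ≡ 672^2 = 451584 ≡ 2674 (mod 6413)
4885^512 ≡ 2674^2 = 7150276 ≡ 6194 (mod 6413)
4885^874 = 4885^512 × 4885^256 × 4885^64 × 4885^32 × 4885^8 × 4885^2 ≡ 6194 × 2674 × 1849 × 6370 × 4467 × 452 (mod 6413).
Accumulate the product:
6194 × 2674 = 16562756 ≡ 4390
4390 × 1849 = 8117110 ≡ 4665
4665 × 6370 = 29716050 ≡ 4621
4621 × 4467 = 20642007 ≡ 4973
4973 × 452 = 2247796 ≡ 3246

3246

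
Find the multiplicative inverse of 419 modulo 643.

By the extended Euclidean algorithm:
643 = 1×419 + 224
419 = 1×224 + 195
224 = 1×195 + 29
195 = 6×29 + 21
29 = 1×21 + 8
21 = 2×8 + 5
8 = 1×5 + 3
5 = 1×3 + 2
3 = 1×2 + 1
2 = 2×1 + 0
gcd(419, 643) = 1, so the inverse exists.
Bézout: 1 = 159×643 − 244×419.
So 419⁻¹ ≡ −244 ≡ 399 (mod 643).

399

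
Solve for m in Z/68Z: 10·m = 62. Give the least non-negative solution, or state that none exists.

13

gcd(10, 68) = 2, and 2 | 62, so solutions exist.
Divide through by 2: 5·m mod 34 = 31.
5⁻¹ ≡ 7 (mod 34).
m ≡ 7·31 ≡ 13 (mod 34).
The smallest non-negative solution is m = 13.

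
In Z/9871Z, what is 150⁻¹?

Run the extended Euclidean algorithm:
9871 = 65×150 + 121
150 = 1×121 + 29
121 = 4×29 + 5
29 = 5×5 + 4
5 = 1×4 + 1
4 = 4×1 + 0
gcd(150, 9871) = 1, so the inverse exists.
Bézout: 1 = 31×9871 − 2040×150.
So 150⁻¹ ≡ −2040 ≡ 7831 (mod 9871).

7831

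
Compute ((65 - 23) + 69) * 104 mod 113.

65 - 23 = 42
42 + 69 = 111
111 * 104 = 11544 ≡ 18 (mod 113)

18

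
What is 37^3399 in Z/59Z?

3399 in binary is 110101000111, i.e. 3399 = 2048 + 1024 + 256 + 64 + 4 + 2 + 1.
37^1 ≡ 37 (mod 59)
37^2 ≡ 37^2 = 1369 ≡ 12 (mod 59)
37^4 ≡ 12^2 = 144 ≡ 26 (mod 59)
37^8 ≡ 26^2 = 676 ≡ 27 (mod 59)
37^16 ≡ 27^2 = 729 ≡ 21 (mod 59)
37^32 ≡ 21^2 = 441 ≡ 28 (mod 59)
37^64 ≡ 28^2 = 784 ≡ 17 (mod 59)
37^128 ≡ 17^2 = 289 ≡ 53 (mod 59)
37^256 ≡ 53^2 = 2809 ≡ 36 (mod 59)
37^512 ≡ 36^2 = 1296 ≡ 57 (mod 59)
37^1024 ≡ 57^2 = 3249 ≡ 4 (mod 59)
37^2048 ≡ 4^2 = 16 (mod 59)
37^3399 = 37^2048 · 37^1024 · 37^256 · 37^64 · 37^4 · 37^2 · 37^1 ≡ 16 · 4 · 36 · 17 · 26 · 12 · 37 (mod 59).
Accumulate the product:
16 · 4 = 64 ≡ 5
5 · 36 = 180 ≡ 3
3 · 17 = 51
51 · 26 = 1326 ≡ 28
28 · 12 = 336 ≡ 41
41 · 37 = 1517 ≡ 42

42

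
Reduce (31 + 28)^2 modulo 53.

36

31 + 28 = 59 ≡ 6 (mod 53)
(6)^2 ≡ 36 (mod 53)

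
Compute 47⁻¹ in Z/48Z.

47

By the extended Euclidean algorithm:
48 = 1×47 + 1
47 = 47×1 + 0
gcd(47, 48) = 1, so the inverse exists.
Back-substitute for 1:
1 = 1×48 − 1×47
So 47⁻¹ ≡ −1 ≡ 47 (mod 48).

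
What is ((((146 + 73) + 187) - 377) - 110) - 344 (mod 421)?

417

146 + 73 = 219
219 + 187 = 406
406 - 377 = 29
29 - 110 = -81 ≡ 340 (mod 421)
340 - 344 = -4 ≡ 417 (mod 421)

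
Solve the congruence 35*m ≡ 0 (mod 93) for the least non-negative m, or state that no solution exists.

0

gcd(35, 93) = 1, so a unique solution mod 93 exists.
35⁻¹ ≡ 8 (mod 93).
m ≡ 8*0 ≡ 0 (mod 93).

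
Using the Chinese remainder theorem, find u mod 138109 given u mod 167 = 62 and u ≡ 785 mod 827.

167⁻¹ mod 827: 167·104 ≡ 1 (mod 827), so 167⁻¹ ≡ 104.
u = 62 + 167·((785 − 62)·104 mod 827) = 62 + 167·762 = 127316.

127316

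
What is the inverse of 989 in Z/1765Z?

1649

1765 = 1×989 + 776
989 = 1×776 + 213
776 = 3×213 + 137
213 = 1×137 + 76
137 = 1×76 + 61
76 = 1×61 + 15
61 = 4×15 + 1
15 = 15×1 + 0
gcd(989, 1765) = 1, so the inverse exists.
Back-substitute for 1:
1 = 1×61 − 4×15
  = −4×76 + 5×61
  = 5×137 − 9×76
  = −9×213 + 14×137
  = 14×776 − 51×213
  = −51×989 + 65×776
  = 65×1765 − 116×989
So 989⁻¹ ≡ −116 ≡ 1649 (mod 1765).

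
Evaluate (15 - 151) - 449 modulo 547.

15 - 151 = -136 ≡ 411 (mod 547)
411 - 449 = -38 ≡ 509 (mod 547)

509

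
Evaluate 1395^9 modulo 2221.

1816

1395^1 ≡ 1395 (mod 2221)
1395^2 ≡ 1395^2 = 1946025 ≡ 429 (mod 2221)
1395^4 ≡ 429^2 = 184041 ≡ 1919 (mod 2221)
1395^8 ≡ 1919^2 = 3682561 ≡ 143 (mod 2221)
1395^9 = 1395^8 × 1395^1 ≡ 143 × 1395 (mod 2221).
143 × 1395 = 199485 ≡ 1816 (mod 2221).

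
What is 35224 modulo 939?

35224 = 37*939 + 481, so 35224 ≡ 481 (mod 939).

481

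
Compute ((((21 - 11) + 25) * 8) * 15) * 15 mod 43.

21 - 11 = 10
10 + 25 = 35
35 * 8 = 280 ≡ 22 (mod 43)
22 * 15 = 330 ≡ 29 (mod 43)
29 * 15 = 435 ≡ 5 (mod 43)

5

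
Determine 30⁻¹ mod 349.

128

Run the extended Euclidean algorithm:
349 = 11*30 + 19
30 = 1*19 + 11
19 = 1*11 + 8
11 = 1*8 + 3
8 = 2*3 + 2
3 = 1*2 + 1
2 = 2*1 + 0
gcd(30, 349) = 1, so the inverse exists.
Back-substitute for 1:
1 = 1*3 − 1*2
  = −1*8 + 3*3
  = 3*11 − 4*8
  = −4*19 + 7*11
  = 7*30 − 11*19
  = −11*349 + 128*30
So 30⁻¹ ≡ 128 (mod 349).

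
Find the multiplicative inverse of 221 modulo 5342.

3795

Apply the Euclidean algorithm and back-substitute:
5342 = 24×221 + 38
221 = 5×38 + 31
38 = 1×31 + 7
31 = 4×7 + 3
7 = 2×3 + 1
3 = 3×1 + 0
gcd(221, 5342) = 1, so the inverse exists.
Bézout: 1 = 64×5342 − 1547×221.
So 221⁻¹ ≡ −1547 ≡ 3795 (mod 5342).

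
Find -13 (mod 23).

10

-13 = -1*23 + 10, so -13 ≡ 10 (mod 23).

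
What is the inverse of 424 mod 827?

827 = 1*424 + 403
424 = 1*403 + 21
403 = 19*21 + 4
21 = 5*4 + 1
4 = 4*1 + 0
gcd(424, 827) = 1, so the inverse exists.
Bézout: 1 = −101*827 + 197*424.
So 424⁻¹ ≡ 197 (mod 827).

197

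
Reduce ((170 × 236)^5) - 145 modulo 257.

170 × 236 = 40120 ≡ 28 (mod 257)
(28)^5 ≡ 106 (mod 257)
106 - 145 = -39 ≡ 218 (mod 257)

218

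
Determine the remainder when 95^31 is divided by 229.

95

31 in binary is 11111, i.e. 31 = 16 + 8 + 4 + 2 + 1.
95^1 ≡ 95 (mod 229)
95^2 ≡ 95^2 = 9025 ≡ 94 (mod 229)
95^4 ≡ 94^2 = 8836 ≡ 134 (mod 229)
95^8 ≡ 134^2 = 17956 ≡ 94 (mod 229)
95^16 ≡ 94^2 = 8836 ≡ 134 (mod 229)
95^31 = 95^16 × 95^8 × 95^4 × 95^2 × 95^1 ≡ 134 × 94 × 134 × 94 × 95 (mod 229).
Accumulate the product:
134 × 94 = 12596 ≡ 1
1 × 134 = 134
134 × 94 = 12596 ≡ 1
1 × 95 = 95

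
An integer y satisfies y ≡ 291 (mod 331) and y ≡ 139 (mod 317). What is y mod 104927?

41666

331⁻¹ mod 317: 331*68 ≡ 1 (mod 317), so 331⁻¹ ≡ 68.
y = 291 + 331*((139 − 291)*68 mod 317) = 291 + 331*125 = 41666.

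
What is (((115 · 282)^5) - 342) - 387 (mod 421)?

115 · 282 = 32430 ≡ 13 (mod 421)
(13)^5 ≡ 392 (mod 421)
392 - 342 = 50
50 - 387 = -337 ≡ 84 (mod 421)

84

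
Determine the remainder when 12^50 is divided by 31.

Compute successive squares:
50 in binary is 110010, i.e. 50 = 32 + 16 + 2.
12^1 ≡ 12 (mod 31)
12^2 ≡ 12^2 = 144 ≡ 20 (mod 31)
12^4 ≡ 20^2 = 400 ≡ 28 (mod 31)
12^8 ≡ 28^2 = 784 ≡ 9 (mod 31)
12^16 ≡ 9^2 = 81 ≡ 19 (mod 31)
12^32 ≡ 19^2 = 361 ≡ 20 (mod 31)
12^50 = 12^32 * 12^16 * 12^2 ≡ 20 * 19 * 20 (mod 31).
Accumulate the product:
20 * 19 = 380 ≡ 8
8 * 20 = 160 ≡ 5

5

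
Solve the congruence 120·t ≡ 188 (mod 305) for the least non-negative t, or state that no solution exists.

gcd(120, 305) = 5, and 5 does not divide 188.
So the congruence has no solution.

no solution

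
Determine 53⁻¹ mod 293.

94

By the extended Euclidean algorithm:
293 = 5×53 + 28
53 = 1×28 + 25
28 = 1×25 + 3
25 = 8×3 + 1
3 = 3×1 + 0
gcd(53, 293) = 1, so the inverse exists.
Bézout: 1 = −17×293 + 94×53.
So 53⁻¹ ≡ 94 (mod 293).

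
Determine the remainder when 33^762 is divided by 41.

762 in binary is 1011111010, i.e. 762 = 512 + 128 + 64 + 32 + 16 + 8 + 2.
33^1 ≡ 33 (mod 41)
33^2 ≡ 33^2 = 1089 ≡ 23 (mod 41)
33^4 ≡ 23^2 = 529 ≡ 37 (mod 41)
33^8 ≡ 37^2 = 1369 ≡ 16 (mod 41)
33^16 ≡ 16^2 = 256 ≡ 10 (mod 41)
33^32 ≡ 10^2 = 100 ≡ 18 (mod 41)
33^64 ≡ 18^2 = 324 ≡ 37 (mod 41)
33^128 ≡ 37^2 = 1369 ≡ 16 (mod 41)
33^256 ≡ 16^2 = 256 ≡ 10 (mod 41)
33^512 ≡ 10^2 = 100 ≡ 18 (mod 41)
33^762 = 33^512 · 33^128 · 33^64 · 33^32 · 33^16 · 33^8 · 33^2 ≡ 18 · 16 · 37 · 18 · 10 · 16 · 23 (mod 41).
Accumulate the product:
18 · 16 = 288 ≡ 1
1 · 37 = 37
37 · 18 = 666 ≡ 10
10 · 10 = 100 ≡ 18
18 · 16 = 288 ≡ 1
1 · 23 = 23

23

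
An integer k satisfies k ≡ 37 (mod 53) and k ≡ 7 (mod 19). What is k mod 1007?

938

53⁻¹ mod 19: 53·14 ≡ 1 (mod 19), so 53⁻¹ ≡ 14.
k = 37 + 53·((7 − 37)·14 mod 19) = 37 + 53·17 = 938.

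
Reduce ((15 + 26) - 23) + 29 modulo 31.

15 + 26 = 41 ≡ 10 (mod 31)
10 - 23 = -13 ≡ 18 (mod 31)
18 + 29 = 47 ≡ 16 (mod 31)

16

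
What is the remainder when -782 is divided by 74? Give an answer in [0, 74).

32

-782 = -11·74 + 32, so -782 ≡ 32 (mod 74).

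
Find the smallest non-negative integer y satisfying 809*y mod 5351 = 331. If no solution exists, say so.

gcd(809, 5351) = 1, so a unique solution mod 5351 exists.
809⁻¹ ≡ 3413 (mod 5351).
y ≡ 3413*331 ≡ 642 (mod 5351).

642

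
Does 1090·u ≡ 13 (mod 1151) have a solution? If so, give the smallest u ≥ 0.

gcd(1090, 1151) = 1, so a unique solution mod 1151 exists.
1090⁻¹ ≡ 717 (mod 1151).
u ≡ 717·13 ≡ 113 (mod 1151).

113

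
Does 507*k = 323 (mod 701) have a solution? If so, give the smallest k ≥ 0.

609

gcd(507, 701) = 1, so a unique solution mod 701 exists.
507⁻¹ ≡ 271 (mod 701).
k ≡ 271*323 ≡ 609 (mod 701).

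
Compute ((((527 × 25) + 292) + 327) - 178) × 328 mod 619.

527 × 25 = 13175 ≡ 176 (mod 619)
176 + 292 = 468
468 + 327 = 795 ≡ 176 (mod 619)
176 - 178 = -2 ≡ 617 (mod 619)
617 × 328 = 202376 ≡ 582 (mod 619)

582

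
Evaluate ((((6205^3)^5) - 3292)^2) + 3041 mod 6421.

(6205)^3 ≡ 3274 (mod 6421)
(3274)^5 ≡ 3010 (mod 6421)
3010 - 3292 = -282 ≡ 6139 (mod 6421)
(6139)^2 ≡ 2472 (mod 6421)
2472 + 3041 = 5513

5513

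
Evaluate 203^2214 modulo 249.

203^1 ≡ 203 (mod 249)
203^2 ≡ 203^2 = 41209 ≡ 124 (mod 249)
203^4 ≡ 124^2 = 15376 ≡ 187 (mod 249)
203^8 ≡ 187^2 = 34969 ≡ 109 (mod 249)
203^16 ≡ 109^2 = 11881 ≡ 178 (mod 249)
203^32 ≡ 178^2 = 31684 ≡ 61 (mod 249)
203^64 ≡ 61^2 = 3721 ≡ 235 (mod 249)
203^128 ≡ 235^2 = 55225 ≡ 196 (mod 249)
203^256 ≡ 196^2 = 38416 ≡ 70 (mod 249)
203^512 ≡ 70^2 = 4900 ≡ 169 (mod 249)
203^1024 ≡ 169^2 = 28561 ≡ 175 (mod 249)
203^2048 ≡ 175^2 = 30625 ≡ 247 (mod 249)
203^2214 = 203^2048 · 203^128 · 203^32 · 203^4 · 203^2 ≡ 247 · 196 · 61 · 187 · 124 (mod 249).
Accumulate the product:
247 · 196 = 48412 ≡ 106
106 · 61 = 6466 ≡ 241
241 · 187 = 45067 ≡ 247
247 · 124 = 30628 ≡ 1

1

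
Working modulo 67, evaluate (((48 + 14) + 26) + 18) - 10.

29

48 + 14 = 62
62 + 26 = 88 ≡ 21 (mod 67)
21 + 18 = 39
39 - 10 = 29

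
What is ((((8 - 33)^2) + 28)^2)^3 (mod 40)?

8 - 33 = -25 ≡ 15 (mod 40)
(15)^2 ≡ 25 (mod 40)
25 + 28 = 53 ≡ 13 (mod 40)
(13)^2 ≡ 9 (mod 40)
(9)^3 ≡ 9 (mod 40)

9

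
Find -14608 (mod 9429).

4250

-14608 = -2*9429 + 4250, so -14608 ≡ 4250 (mod 9429).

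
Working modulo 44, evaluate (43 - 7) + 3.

43 - 7 = 36
36 + 3 = 39

39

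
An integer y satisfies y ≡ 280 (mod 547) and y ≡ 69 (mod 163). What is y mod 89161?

33647

547⁻¹ mod 163: 547×104 ≡ 1 (mod 163), so 547⁻¹ ≡ 104.
y = 280 + 547×((69 − 280)×104 mod 163) = 280 + 547×61 = 33647.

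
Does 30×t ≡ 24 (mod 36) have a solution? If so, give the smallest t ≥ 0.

2

gcd(30, 36) = 6, and 6 | 24, so solutions exist.
Divide through by 6: 5×t mod 6 = 4.
5⁻¹ ≡ 5 (mod 6).
t ≡ 5×4 ≡ 2 (mod 6).
The smallest non-negative solution is t = 2.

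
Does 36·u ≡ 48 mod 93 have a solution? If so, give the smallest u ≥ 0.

22

gcd(36, 93) = 3, and 3 | 48, so solutions exist.
Divide through by 3: 12·u mod 31 = 16.
12⁻¹ ≡ 13 (mod 31).
u ≡ 13·16 ≡ 22 (mod 31).
The smallest non-negative solution is u = 22.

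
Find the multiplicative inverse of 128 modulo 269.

124

269 = 2×128 + 13
128 = 9×13 + 11
13 = 1×11 + 2
11 = 5×2 + 1
2 = 2×1 + 0
gcd(128, 269) = 1, so the inverse exists.
Bézout: 1 = −59×269 + 124×128.
So 128⁻¹ ≡ 124 (mod 269).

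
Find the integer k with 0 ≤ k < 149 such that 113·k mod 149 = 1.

Run the extended Euclidean algorithm:
149 = 1·113 + 36
113 = 3·36 + 5
36 = 7·5 + 1
5 = 5·1 + 0
gcd(113, 149) = 1, so the inverse exists.
Bézout: 1 = 22·149 − 29·113.
So 113⁻¹ ≡ −29 ≡ 120 (mod 149).

120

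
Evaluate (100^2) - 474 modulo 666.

(100)^2 ≡ 10 (mod 666)
10 - 474 = -464 ≡ 202 (mod 666)

202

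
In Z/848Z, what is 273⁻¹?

497

848 = 3×273 + 29
273 = 9×29 + 12
29 = 2×12 + 5
12 = 2×5 + 2
5 = 2×2 + 1
2 = 2×1 + 0
gcd(273, 848) = 1, so the inverse exists.
Back-substitute for 1:
1 = 1×5 − 2×2
  = −2×12 + 5×5
  = 5×29 − 12×12
  = −12×273 + 113×29
  = 113×848 − 351×273
So 273⁻¹ ≡ −351 ≡ 497 (mod 848).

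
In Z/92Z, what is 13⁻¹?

85

By the extended Euclidean algorithm:
92 = 7×13 + 1
13 = 13×1 + 0
gcd(13, 92) = 1, so the inverse exists.
Back-substitute for 1:
1 = 1×92 − 7×13
So 13⁻¹ ≡ −7 ≡ 85 (mod 92).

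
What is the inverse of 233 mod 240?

Run the extended Euclidean algorithm:
240 = 1*233 + 7
233 = 33*7 + 2
7 = 3*2 + 1
2 = 2*1 + 0
gcd(233, 240) = 1, so the inverse exists.
Bézout: 1 = 100*240 − 103*233.
So 233⁻¹ ≡ −103 ≡ 137 (mod 240).

137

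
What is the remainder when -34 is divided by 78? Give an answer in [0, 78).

-34 = -1*78 + 44, so -34 ≡ 44 (mod 78).

44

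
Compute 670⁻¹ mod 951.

951 = 1×670 + 281
670 = 2×281 + 108
281 = 2×108 + 65
108 = 1×65 + 43
65 = 1×43 + 22
43 = 1×22 + 21
22 = 1×21 + 1
21 = 21×1 + 0
gcd(670, 951) = 1, so the inverse exists.
Bézout: 1 = 31×951 − 44×670.
So 670⁻¹ ≡ −44 ≡ 907 (mod 951).

907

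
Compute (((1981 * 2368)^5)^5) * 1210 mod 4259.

1981 * 2368 = 4691008 ≡ 1849 (mod 4259)
(1849)^5 ≡ 1988 (mod 4259)
(1988)^5 ≡ 2586 (mod 4259)
2586 * 1210 = 3129060 ≡ 2954 (mod 4259)

2954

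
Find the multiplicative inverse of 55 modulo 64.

Apply the Euclidean algorithm and back-substitute:
64 = 1*55 + 9
55 = 6*9 + 1
9 = 9*1 + 0
gcd(55, 64) = 1, so the inverse exists.
Bézout: 1 = −6*64 + 7*55.
So 55⁻¹ ≡ 7 (mod 64).

7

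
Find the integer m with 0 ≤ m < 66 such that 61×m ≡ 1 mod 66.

13

66 = 1*61 + 5
61 = 12*5 + 1
5 = 5*1 + 0
gcd(61, 66) = 1, so the inverse exists.
Back-substitute for 1:
1 = 1*61 − 12*5
  = −12*66 + 13*61
So 61⁻¹ ≡ 13 (mod 66).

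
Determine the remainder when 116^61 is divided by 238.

158

By square-and-multiply:
61 in binary is 111101, i.e. 61 = 32 + 16 + 8 + 4 + 1.
116^1 ≡ 116 (mod 238)
116^2 ≡ 116^2 = 13456 ≡ 128 (mod 238)
116^4 ≡ 128^2 = 16384 ≡ 200 (mod 238)
116^8 ≡ 200^2 = 40000 ≡ 16 (mod 238)
116^16 ≡ 16^2 = 256 ≡ 18 (mod 238)
116^32 ≡ 18^2 = 324 ≡ 86 (mod 238)
116^61 = 116^32 × 116^16 × 116^8 × 116^4 × 116^1 ≡ 86 × 18 × 16 × 200 × 116 (mod 238).
Accumulate the product:
86 × 18 = 1548 ≡ 120
120 × 16 = 1920 ≡ 16
16 × 200 = 3200 ≡ 106
106 × 116 = 12296 ≡ 158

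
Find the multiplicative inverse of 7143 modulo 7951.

1171

By the extended Euclidean algorithm:
7951 = 1*7143 + 808
7143 = 8*808 + 679
808 = 1*679 + 129
679 = 5*129 + 34
129 = 3*34 + 27
34 = 1*27 + 7
27 = 3*7 + 6
7 = 1*6 + 1
6 = 6*1 + 0
gcd(7143, 7951) = 1, so the inverse exists.
Back-substitute for 1:
1 = 1*7 − 1*6
  = −1*27 + 4*7
  = 4*34 − 5*27
  = −5*129 + 19*34
  = 19*679 − 100*129
  = −100*808 + 119*679
  = 119*7143 − 1052*808
  = −1052*7951 + 1171*7143
So 7143⁻¹ ≡ 1171 (mod 7951).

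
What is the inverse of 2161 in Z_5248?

17

By the extended Euclidean algorithm:
5248 = 2·2161 + 926
2161 = 2·926 + 309
926 = 2·309 + 308
309 = 1·308 + 1
308 = 308·1 + 0
gcd(2161, 5248) = 1, so the inverse exists.
Back-substitute for 1:
1 = 1·309 − 1·308
  = −1·926 + 3·309
  = 3·2161 − 7·926
  = −7·5248 + 17·2161
So 2161⁻¹ ≡ 17 (mod 5248).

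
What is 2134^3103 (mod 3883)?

Using repeated squaring:
3103 in binary is 110000011111, i.e. 3103 = 2048 + 1024 + 16 + 8 + 4 + 2 + 1.
2134^1 ≡ 2134 (mod 3883)
2134^2 ≡ 2134^2 = 4553956 ≡ 3080 (mod 3883)
2134^4 ≡ 3080^2 = 9486400 ≡ 231 (mod 3883)
2134^8 ≡ 231^2 = 53361 ≡ 2882 (mod 3883)
2134^16 ≡ 2882^2 = 8305924 ≡ 187 (mod 3883)
2134^32 ≡ 187^2 = 34969 ≡ 22 (mod 3883)
2134^64 ≡ 22^2 = 484 (mod 3883)
2134^128 ≡ 484^2 = 234256 ≡ 1276 (mod 3883)
2134^256 ≡ 1276^2 = 1628176 ≡ 1199 (mod 3883)
2134^512 ≡ 1199^2 = 1437601 ≡ 891 (mod 3883)
2134^1024 ≡ 891^2 = 793881 ≡ 1749 (mod 3883)
2134^2048 ≡ 1749^2 = 3059001 ≡ 3080 (mod 3883)
2134^3103 = 2134^2048 × 2134^1024 × 2134^16 × 2134^8 × 2134^4 × 2134^2 × 2134^1 ≡ 3080 × 1749 × 187 × 2882 × 231 × 3080 × 2134 (mod 3883).
Accumulate the product:
3080 × 1749 = 5386920 ≡ 1199
1199 × 187 = 224213 ≡ 2882
2882 × 2882 = 8305924 ≡ 187
187 × 231 = 43197 ≡ 484
484 × 3080 = 1490720 ≡ 3531
3531 × 2134 = 7535154 ≡ 2134

2134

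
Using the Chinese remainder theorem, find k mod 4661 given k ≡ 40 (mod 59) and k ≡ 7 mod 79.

3167

59⁻¹ mod 79: 59*75 ≡ 1 (mod 79), so 59⁻¹ ≡ 75.
k = 40 + 59*((7 − 40)*75 mod 79) = 40 + 59*53 = 3167.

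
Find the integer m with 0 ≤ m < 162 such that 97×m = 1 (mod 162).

157

Apply the Euclidean algorithm and back-substitute:
162 = 1·97 + 65
97 = 1·65 + 32
65 = 2·32 + 1
32 = 32·1 + 0
gcd(97, 162) = 1, so the inverse exists.
Back-substitute for 1:
1 = 1·65 − 2·32
  = −2·97 + 3·65
  = 3·162 − 5·97
So 97⁻¹ ≡ −5 ≡ 157 (mod 162).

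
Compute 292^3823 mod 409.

3823 in binary is 111011101111, i.e. 3823 = 2048 + 1024 + 512 + 128 + 64 + 32 + 8 + 4 + 2 + 1.
292^1 ≡ 292 (mod 409)
292^2 ≡ 292^2 = 85264 ≡ 192 (mod 409)
292^4 ≡ 192^2 = 36864 ≡ 54 (mod 409)
292^8 ≡ 54^2 = 2916 ≡ 53 (mod 409)
292^16 ≡ 53^2 = 2809 ≡ 355 (mod 409)
292^32 ≡ 355^2 = 126025 ≡ 53 (mod 409)
292^64 ≡ 53^2 = 2809 ≡ 355 (mod 409)
292^128 ≡ 355^2 = 126025 ≡ 53 (mod 409)
292^256 ≡ 53^2 = 2809 ≡ 355 (mod 409)
292^512 ≡ 355^2 = 126025 ≡ 53 (mod 409)
292^1024 ≡ 53^2 = 2809 ≡ 355 (mod 409)
292^2048 ≡ 355^2 = 126025 ≡ 53 (mod 409)
292^3823 = 292^2048 · 292^1024 · 292^512 · 292^128 · 292^64 · 292^32 · 292^8 · 292^4 · 292^2 · 292^1 ≡ 53 · 355 · 53 · 53 · 355 · 53 · 53 · 54 · 192 · 292 (mod 409).
Accumulate the product:
53 · 355 = 18815 ≡ 1
1 · 53 = 53
53 · 53 = 2809 ≡ 355
355 · 355 = 126025 ≡ 53
53 · 53 = 2809 ≡ 355
355 · 53 = 18815 ≡ 1
1 · 54 = 54
54 · 192 = 10368 ≡ 143
143 · 292 = 41756 ≡ 38

38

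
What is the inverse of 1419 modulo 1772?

507

Run the extended Euclidean algorithm:
1772 = 1·1419 + 353
1419 = 4·353 + 7
353 = 50·7 + 3
7 = 2·3 + 1
3 = 3·1 + 0
gcd(1419, 1772) = 1, so the inverse exists.
Back-substitute for 1:
1 = 1·7 − 2·3
  = −2·353 + 101·7
  = 101·1419 − 406·353
  = −406·1772 + 507·1419
So 1419⁻¹ ≡ 507 (mod 1772).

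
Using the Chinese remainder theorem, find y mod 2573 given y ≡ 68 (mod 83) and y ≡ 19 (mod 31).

83⁻¹ mod 31: 83×3 ≡ 1 (mod 31), so 83⁻¹ ≡ 3.
y = 68 + 83×((19 − 68)×3 mod 31) = 68 + 83×8 = 732.
Check: 732 mod 83 = 68, 732 mod 31 = 19. ✓

732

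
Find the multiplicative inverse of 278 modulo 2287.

617

2287 = 8×278 + 63
278 = 4×63 + 26
63 = 2×26 + 11
26 = 2×11 + 4
11 = 2×4 + 3
4 = 1×3 + 1
3 = 3×1 + 0
gcd(278, 2287) = 1, so the inverse exists.
Back-substitute for 1:
1 = 1×4 − 1×3
  = −1×11 + 3×4
  = 3×26 − 7×11
  = −7×63 + 17×26
  = 17×278 − 75×63
  = −75×2287 + 617×278
So 278⁻¹ ≡ 617 (mod 2287).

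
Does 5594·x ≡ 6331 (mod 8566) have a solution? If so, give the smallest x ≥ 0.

no solution

gcd(5594, 8566) = 2, and 2 does not divide 6331.
So the congruence has no solution.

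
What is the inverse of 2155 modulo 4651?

Apply the Euclidean algorithm and back-substitute:
4651 = 2·2155 + 341
2155 = 6·341 + 109
341 = 3·109 + 14
109 = 7·14 + 11
14 = 1·11 + 3
11 = 3·3 + 2
3 = 1·2 + 1
2 = 2·1 + 0
gcd(2155, 4651) = 1, so the inverse exists.
Back-substitute for 1:
1 = 1·3 − 1·2
  = −1·11 + 4·3
  = 4·14 − 5·11
  = −5·109 + 39·14
  = 39·341 − 122·109
  = −122·2155 + 771·341
  = 771·4651 − 1664·2155
So 2155⁻¹ ≡ −1664 ≡ 2987 (mod 4651).

2987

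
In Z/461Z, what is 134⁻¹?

375

Run the extended Euclidean algorithm:
461 = 3·134 + 59
134 = 2·59 + 16
59 = 3·16 + 11
16 = 1·11 + 5
11 = 2·5 + 1
5 = 5·1 + 0
gcd(134, 461) = 1, so the inverse exists.
Bézout: 1 = 25·461 − 86·134.
So 134⁻¹ ≡ −86 ≡ 375 (mod 461).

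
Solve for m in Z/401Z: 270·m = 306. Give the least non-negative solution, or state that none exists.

gcd(270, 401) = 1, so a unique solution mod 401 exists.
270⁻¹ ≡ 251 (mod 401).
m ≡ 251·306 ≡ 215 (mod 401).

215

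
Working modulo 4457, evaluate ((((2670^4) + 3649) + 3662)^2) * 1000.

(2670)^4 ≡ 3998 (mod 4457)
3998 + 3649 = 7647 ≡ 3190 (mod 4457)
3190 + 3662 = 6852 ≡ 2395 (mod 4457)
(2395)^2 ≡ 4323 (mod 4457)
4323 * 1000 = 4323000 ≡ 4167 (mod 4457)

4167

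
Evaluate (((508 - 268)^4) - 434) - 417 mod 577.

508 - 268 = 240
(240)^4 ≡ 191 (mod 577)
191 - 434 = -243 ≡ 334 (mod 577)
334 - 417 = -83 ≡ 494 (mod 577)

494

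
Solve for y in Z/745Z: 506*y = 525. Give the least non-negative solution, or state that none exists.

615

gcd(506, 745) = 1, so a unique solution mod 745 exists.
506⁻¹ ≡ 346 (mod 745).
y ≡ 346*525 ≡ 615 (mod 745).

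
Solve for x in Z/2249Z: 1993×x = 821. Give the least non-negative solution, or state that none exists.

111

gcd(1993, 2249) = 1, so a unique solution mod 2249 exists.
1993⁻¹ ≡ 1063 (mod 2249).
x ≡ 1063×821 ≡ 111 (mod 2249).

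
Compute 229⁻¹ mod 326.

326 = 1×229 + 97
229 = 2×97 + 35
97 = 2×35 + 27
35 = 1×27 + 8
27 = 3×8 + 3
8 = 2×3 + 2
3 = 1×2 + 1
2 = 2×1 + 0
gcd(229, 326) = 1, so the inverse exists.
Bézout: 1 = 85×326 − 121×229.
So 229⁻¹ ≡ −121 ≡ 205 (mod 326).

205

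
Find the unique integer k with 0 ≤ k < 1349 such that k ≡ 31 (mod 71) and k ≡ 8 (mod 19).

71⁻¹ mod 19: 71×15 ≡ 1 (mod 19), so 71⁻¹ ≡ 15.
k = 31 + 71×((8 − 31)×15 mod 19) = 31 + 71×16 = 1167.

1167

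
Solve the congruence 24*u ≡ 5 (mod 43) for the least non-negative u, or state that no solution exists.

2

gcd(24, 43) = 1, so a unique solution mod 43 exists.
24⁻¹ ≡ 9 (mod 43).
u ≡ 9*5 ≡ 2 (mod 43).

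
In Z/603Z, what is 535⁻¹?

By the extended Euclidean algorithm:
603 = 1·535 + 68
535 = 7·68 + 59
68 = 1·59 + 9
59 = 6·9 + 5
9 = 1·5 + 4
5 = 1·4 + 1
4 = 4·1 + 0
gcd(535, 603) = 1, so the inverse exists.
Bézout: 1 = −118·603 + 133·535.
So 535⁻¹ ≡ 133 (mod 603).

133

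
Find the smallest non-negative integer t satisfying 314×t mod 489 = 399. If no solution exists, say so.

gcd(314, 489) = 1, so a unique solution mod 489 exists.
314⁻¹ ≡ 95 (mod 489).
t ≡ 95×399 ≡ 252 (mod 489).

252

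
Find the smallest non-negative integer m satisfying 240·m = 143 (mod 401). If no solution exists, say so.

29

gcd(240, 401) = 1, so a unique solution mod 401 exists.
240⁻¹ ≡ 132 (mod 401).
m ≡ 132·143 ≡ 29 (mod 401).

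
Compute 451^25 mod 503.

315

Compute successive squares:
451^1 ≡ 451 (mod 503)
451^2 ≡ 451^2 = 203401 ≡ 189 (mod 503)
451^4 ≡ 189^2 = 35721 ≡ 8 (mod 503)
451^8 ≡ 8^2 = 64 (mod 503)
451^16 ≡ 64^2 = 4096 ≡ 72 (mod 503)
451^25 = 451^16 * 451^8 * 451^1 ≡ 72 * 64 * 451 (mod 503).
Accumulate the product:
72 * 64 = 4608 ≡ 81
81 * 451 = 36531 ≡ 315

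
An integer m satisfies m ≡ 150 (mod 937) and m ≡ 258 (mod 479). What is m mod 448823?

937⁻¹ mod 479: 937*114 ≡ 1 (mod 479), so 937⁻¹ ≡ 114.
m = 150 + 937*((258 − 150)*114 mod 479) = 150 + 937*337 = 315919.

315919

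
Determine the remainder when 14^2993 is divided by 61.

48

Using repeated squaring:
2993 in binary is 101110110001, i.e. 2993 = 2048 + 512 + 256 + 128 + 32 + 16 + 1.
14^1 ≡ 14 (mod 61)
14^2 ≡ 14^2 = 196 ≡ 13 (mod 61)
14^4 ≡ 13^2 = 169 ≡ 47 (mod 61)
14^8 ≡ 47^2 = 2209 ≡ 13 (mod 61)
14^16 ≡ 13^2 = 169 ≡ 47 (mod 61)
14^32 ≡ 47^2 = 2209 ≡ 13 (mod 61)
14^64 ≡ 13^2 = 169 ≡ 47 (mod 61)
14^128 ≡ 47^2 = 2209 ≡ 13 (mod 61)
14^256 ≡ 13^2 = 169 ≡ 47 (mod 61)
14^512 ≡ 47^2 = 2209 ≡ 13 (mod 61)
14^1024 ≡ 13^2 = 169 ≡ 47 (mod 61)
14^2048 ≡ 47^2 = 2209 ≡ 13 (mod 61)
14^2993 = 14^2048 × 14^512 × 14^256 × 14^128 × 14^32 × 14^16 × 14^1 ≡ 13 × 13 × 47 × 13 × 13 × 47 × 14 (mod 61).
Accumulate the product:
13 × 13 = 169 ≡ 47
47 × 47 = 2209 ≡ 13
13 × 13 = 169 ≡ 47
47 × 13 = 611 ≡ 1
1 × 47 = 47
47 × 14 = 658 ≡ 48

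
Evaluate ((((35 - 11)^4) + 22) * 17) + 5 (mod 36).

35 - 11 = 24
(24)^4 ≡ 0 (mod 36)
0 + 22 = 22
22 * 17 = 374 ≡ 14 (mod 36)
14 + 5 = 19

19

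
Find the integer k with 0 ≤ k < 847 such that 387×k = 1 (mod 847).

116

847 = 2*387 + 73
387 = 5*73 + 22
73 = 3*22 + 7
22 = 3*7 + 1
7 = 7*1 + 0
gcd(387, 847) = 1, so the inverse exists.
Bézout: 1 = −53*847 + 116*387.
So 387⁻¹ ≡ 116 (mod 847).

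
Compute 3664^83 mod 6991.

Using repeated squaring:
3664^1 ≡ 3664 (mod 6991)
3664^2 ≡ 3664^2 = 13424896 ≡ 2176 (mod 6991)
3664^4 ≡ 2176^2 = 4734976 ≡ 2069 (mod 6991)
3664^8 ≡ 2069^2 = 4280761 ≡ 2269 (mod 6991)
3664^16 ≡ 2269^2 = 5148361 ≡ 2985 (mod 6991)
3664^32 ≡ 2985^2 = 8910225 ≡ 3691 (mod 6991)
3664^64 ≡ 3691^2 = 13623481 ≡ 5013 (mod 6991)
3664^83 = 3664^64 * 3664^16 * 3664^2 * 3664^1 ≡ 5013 * 2985 * 2176 * 3664 (mod 6991).
Accumulate the product:
5013 * 2985 = 14963805 ≡ 3065
3065 * 2176 = 6669440 ≡ 26
26 * 3664 = 95264 ≡ 4381

4381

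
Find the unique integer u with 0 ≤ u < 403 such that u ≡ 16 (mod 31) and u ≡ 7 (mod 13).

202

31⁻¹ mod 13: 31·8 ≡ 1 (mod 13), so 31⁻¹ ≡ 8.
u = 16 + 31·((7 − 16)·8 mod 13) = 16 + 31·6 = 202.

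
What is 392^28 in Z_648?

Using repeated squaring:
392^1 ≡ 392 (mod 648)
392^2 ≡ 392^2 = 153664 ≡ 88 (mod 648)
392^4 ≡ 88^2 = 7744 ≡ 616 (mod 648)
392^8 ≡ 616^2 = 379456 ≡ 376 (mod 648)
392^16 ≡ 376^2 = 141376 ≡ 112 (mod 648)
392^28 = 392^16 × 392^8 × 392^4 ≡ 112 × 376 × 616 (mod 648).
Accumulate the product:
112 × 376 = 42112 ≡ 640
640 × 616 = 394240 ≡ 256

256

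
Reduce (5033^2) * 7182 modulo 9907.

3115

(5033)^2 ≡ 8797 (mod 9907)
8797 * 7182 = 63180054 ≡ 3115 (mod 9907)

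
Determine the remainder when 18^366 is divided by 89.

By square-and-multiply:
366 in binary is 101101110, i.e. 366 = 256 + 64 + 32 + 8 + 4 + 2.
18^1 ≡ 18 (mod 89)
18^2 ≡ 18^2 = 324 ≡ 57 (mod 89)
18^4 ≡ 57^2 = 3249 ≡ 45 (mod 89)
18^8 ≡ 45^2 = 2025 ≡ 67 (mod 89)
18^16 ≡ 67^2 = 4489 ≡ 39 (mod 89)
18^32 ≡ 39^2 = 1521 ≡ 8 (mod 89)
18^64 ≡ 8^2 = 64 (mod 89)
18^128 ≡ 64^2 = 4096 ≡ 2 (mod 89)
18^256 ≡ 2^2 = 4 (mod 89)
18^366 = 18^256 × 18^64 × 18^32 × 18^8 × 18^4 × 18^2 ≡ 4 × 64 × 8 × 67 × 45 × 57 (mod 89).
Accumulate the product:
4 × 64 = 256 ≡ 78
78 × 8 = 624 ≡ 1
1 × 67 = 67
67 × 45 = 3015 ≡ 78
78 × 57 = 4446 ≡ 85

85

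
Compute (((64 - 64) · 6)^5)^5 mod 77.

0

64 - 64 = 0
0 · 6 = 0
(0)^5 ≡ 0 (mod 77)
(0)^5 ≡ 0 (mod 77)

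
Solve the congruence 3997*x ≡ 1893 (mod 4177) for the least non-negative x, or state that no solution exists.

gcd(3997, 4177) = 1, so a unique solution mod 4177 exists.
3997⁻¹ ≡ 1694 (mod 4177).
x ≡ 1694*1893 ≡ 2983 (mod 4177).

2983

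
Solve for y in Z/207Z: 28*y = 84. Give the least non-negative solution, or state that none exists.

3

gcd(28, 207) = 1, so a unique solution mod 207 exists.
28⁻¹ ≡ 37 (mod 207).
y ≡ 37*84 ≡ 3 (mod 207).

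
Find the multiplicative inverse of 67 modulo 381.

381 = 5×67 + 46
67 = 1×46 + 21
46 = 2×21 + 4
21 = 5×4 + 1
4 = 4×1 + 0
gcd(67, 381) = 1, so the inverse exists.
Back-substitute for 1:
1 = 1×21 − 5×4
  = −5×46 + 11×21
  = 11×67 − 16×46
  = −16×381 + 91×67
So 67⁻¹ ≡ 91 (mod 381).

91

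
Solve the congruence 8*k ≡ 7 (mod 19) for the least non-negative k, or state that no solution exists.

gcd(8, 19) = 1, so a unique solution mod 19 exists.
8⁻¹ ≡ 12 (mod 19).
k ≡ 12*7 ≡ 8 (mod 19).

8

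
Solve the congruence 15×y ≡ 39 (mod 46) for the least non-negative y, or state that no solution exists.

gcd(15, 46) = 1, so a unique solution mod 46 exists.
15⁻¹ ≡ 43 (mod 46).
y ≡ 43×39 ≡ 21 (mod 46).

21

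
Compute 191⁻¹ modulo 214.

93

Run the extended Euclidean algorithm:
214 = 1*191 + 23
191 = 8*23 + 7
23 = 3*7 + 2
7 = 3*2 + 1
2 = 2*1 + 0
gcd(191, 214) = 1, so the inverse exists.
Back-substitute for 1:
1 = 1*7 − 3*2
  = −3*23 + 10*7
  = 10*191 − 83*23
  = −83*214 + 93*191
So 191⁻¹ ≡ 93 (mod 214).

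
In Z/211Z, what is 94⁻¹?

110

211 = 2×94 + 23
94 = 4×23 + 2
23 = 11×2 + 1
2 = 2×1 + 0
gcd(94, 211) = 1, so the inverse exists.
Bézout: 1 = 45×211 − 101×94.
So 94⁻¹ ≡ −101 ≡ 110 (mod 211).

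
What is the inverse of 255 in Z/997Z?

477

Apply the Euclidean algorithm and back-substitute:
997 = 3·255 + 232
255 = 1·232 + 23
232 = 10·23 + 2
23 = 11·2 + 1
2 = 2·1 + 0
gcd(255, 997) = 1, so the inverse exists.
Bézout: 1 = −122·997 + 477·255.
So 255⁻¹ ≡ 477 (mod 997).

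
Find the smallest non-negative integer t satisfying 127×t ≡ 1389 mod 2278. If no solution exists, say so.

gcd(127, 2278) = 1, so a unique solution mod 2278 exists.
127⁻¹ ≡ 287 (mod 2278).
t ≡ 287×1389 ≡ 2271 (mod 2278).

2271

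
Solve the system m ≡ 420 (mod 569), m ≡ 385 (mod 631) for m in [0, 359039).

145515

569⁻¹ mod 631: 569*173 ≡ 1 (mod 631), so 569⁻¹ ≡ 173.
m = 420 + 569*((385 − 420)*173 mod 631) = 420 + 569*255 = 145515.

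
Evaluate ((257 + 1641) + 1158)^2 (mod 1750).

1136

257 + 1641 = 1898 ≡ 148 (mod 1750)
148 + 1158 = 1306
(1306)^2 ≡ 1136 (mod 1750)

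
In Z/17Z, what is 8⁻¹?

15

By the extended Euclidean algorithm:
17 = 2×8 + 1
8 = 8×1 + 0
gcd(8, 17) = 1, so the inverse exists.
Bézout: 1 = 1×17 − 2×8.
So 8⁻¹ ≡ −2 ≡ 15 (mod 17).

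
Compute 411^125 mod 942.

921

125 in binary is 1111101, i.e. 125 = 64 + 32 + 16 + 8 + 4 + 1.
411^1 ≡ 411 (mod 942)
411^2 ≡ 411^2 = 168921 ≡ 303 (mod 942)
411^4 ≡ 303^2 = 91809 ≡ 435 (mod 942)
411^8 ≡ 435^2 = 189225 ≡ 825 (mod 942)
411^16 ≡ 825^2 = 680625 ≡ 501 (mod 942)
411^32 ≡ 501^2 = 251001 ≡ 429 (mod 942)
411^64 ≡ 429^2 = 184041 ≡ 351 (mod 942)
411^125 = 411^64 * 411^32 * 411^16 * 411^8 * 411^4 * 411^1 ≡ 351 * 429 * 501 * 825 * 435 * 411 (mod 942).
Accumulate the product:
351 * 429 = 150579 ≡ 801
801 * 501 = 401301 ≡ 9
9 * 825 = 7425 ≡ 831
831 * 435 = 361485 ≡ 699
699 * 411 = 287289 ≡ 921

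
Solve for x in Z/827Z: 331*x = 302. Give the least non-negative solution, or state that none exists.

gcd(331, 827) = 1, so a unique solution mod 827 exists.
331⁻¹ ≡ 5 (mod 827).
x ≡ 5*302 ≡ 683 (mod 827).

683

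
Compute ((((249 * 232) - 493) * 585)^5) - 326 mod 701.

249 * 232 = 57768 ≡ 286 (mod 701)
286 - 493 = -207 ≡ 494 (mod 701)
494 * 585 = 288990 ≡ 178 (mod 701)
(178)^5 ≡ 32 (mod 701)
32 - 326 = -294 ≡ 407 (mod 701)

407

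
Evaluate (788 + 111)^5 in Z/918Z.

665

788 + 111 = 899
(899)^5 ≡ 665 (mod 918)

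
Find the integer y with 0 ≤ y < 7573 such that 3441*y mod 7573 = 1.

7573 = 2·3441 + 691
3441 = 4·691 + 677
691 = 1·677 + 14
677 = 48·14 + 5
14 = 2·5 + 4
5 = 1·4 + 1
4 = 4·1 + 0
gcd(3441, 7573) = 1, so the inverse exists.
Back-substitute for 1:
1 = 1·5 − 1·4
  = −1·14 + 3·5
  = 3·677 − 145·14
  = −145·691 + 148·677
  = 148·3441 − 737·691
  = −737·7573 + 1622·3441
So 3441⁻¹ ≡ 1622 (mod 7573).

1622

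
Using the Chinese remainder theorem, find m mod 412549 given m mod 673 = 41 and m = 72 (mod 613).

364807

673⁻¹ mod 613: 673×235 ≡ 1 (mod 613), so 673⁻¹ ≡ 235.
m = 41 + 673×((72 − 41)×235 mod 613) = 41 + 673×542 = 364807.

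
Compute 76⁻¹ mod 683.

9

Run the extended Euclidean algorithm:
683 = 8*76 + 75
76 = 1*75 + 1
75 = 75*1 + 0
gcd(76, 683) = 1, so the inverse exists.
Back-substitute for 1:
1 = 1*76 − 1*75
  = −1*683 + 9*76
So 76⁻¹ ≡ 9 (mod 683).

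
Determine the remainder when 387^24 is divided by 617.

Using repeated squaring:
24 in binary is 11000, i.e. 24 = 16 + 8.
387^1 ≡ 387 (mod 617)
387^2 ≡ 387^2 = 149769 ≡ 455 (mod 617)
387^4 ≡ 455^2 = 207025 ≡ 330 (mod 617)
387^8 ≡ 330^2 = 108900 ≡ 308 (mod 617)
387^16 ≡ 308^2 = 94864 ≡ 463 (mod 617)
387^24 = 387^16 · 387^8 ≡ 463 · 308 (mod 617).
463 · 308 = 142604 ≡ 77 (mod 617).

77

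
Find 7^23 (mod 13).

Compute successive squares:
7^1 ≡ 7 (mod 13)
7^2 ≡ 7^2 = 49 ≡ 10 (mod 13)
7^4 ≡ 10^2 = 100 ≡ 9 (mod 13)
7^8 ≡ 9^2 = 81 ≡ 3 (mod 13)
7^16 ≡ 3^2 = 9 (mod 13)
7^23 = 7^16 * 7^4 * 7^2 * 7^1 ≡ 9 * 9 * 10 * 7 (mod 13).
Accumulate the product:
9 * 9 = 81 ≡ 3
3 * 10 = 30 ≡ 4
4 * 7 = 28 ≡ 2

2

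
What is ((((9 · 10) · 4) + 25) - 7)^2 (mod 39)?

9 · 10 = 90 ≡ 12 (mod 39)
12 · 4 = 48 ≡ 9 (mod 39)
9 + 25 = 34
34 - 7 = 27
(27)^2 ≡ 27 (mod 39)

27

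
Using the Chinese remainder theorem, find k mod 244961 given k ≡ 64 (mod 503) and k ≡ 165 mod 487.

202270

503⁻¹ mod 487: 503×274 ≡ 1 (mod 487), so 503⁻¹ ≡ 274.
k = 64 + 503×((165 − 64)×274 mod 487) = 64 + 503×402 = 202270.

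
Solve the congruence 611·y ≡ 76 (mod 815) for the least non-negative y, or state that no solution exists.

511

gcd(611, 815) = 1, so a unique solution mod 815 exists.
611⁻¹ ≡ 811 (mod 815).
y ≡ 811·76 ≡ 511 (mod 815).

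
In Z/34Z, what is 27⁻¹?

29

Apply the Euclidean algorithm and back-substitute:
34 = 1×27 + 7
27 = 3×7 + 6
7 = 1×6 + 1
6 = 6×1 + 0
gcd(27, 34) = 1, so the inverse exists.
Back-substitute for 1:
1 = 1×7 − 1×6
  = −1×27 + 4×7
  = 4×34 − 5×27
So 27⁻¹ ≡ −5 ≡ 29 (mod 34).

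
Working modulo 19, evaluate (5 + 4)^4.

6

5 + 4 = 9
(9)^4 ≡ 6 (mod 19)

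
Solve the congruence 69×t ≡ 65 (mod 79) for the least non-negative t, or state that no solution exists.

gcd(69, 79) = 1, so a unique solution mod 79 exists.
69⁻¹ ≡ 71 (mod 79).
t ≡ 71×65 ≡ 33 (mod 79).

33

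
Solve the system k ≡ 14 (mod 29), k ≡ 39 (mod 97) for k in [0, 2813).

1203

29⁻¹ mod 97: 29*87 ≡ 1 (mod 97), so 29⁻¹ ≡ 87.
k = 14 + 29*((39 − 14)*87 mod 97) = 14 + 29*41 = 1203.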